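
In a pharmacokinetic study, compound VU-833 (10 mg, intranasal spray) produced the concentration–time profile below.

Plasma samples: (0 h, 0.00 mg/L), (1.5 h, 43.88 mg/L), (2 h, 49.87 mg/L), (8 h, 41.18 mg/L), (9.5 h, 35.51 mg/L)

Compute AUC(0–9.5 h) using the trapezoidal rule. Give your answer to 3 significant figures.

AUC = 387 mg/L·h

Trapezoidal AUC_0→9.5:
  [0→1.5]: (0.00+43.88)/2 × 1.5 = 32.91
  [1.5→2]: (43.88+49.87)/2 × 0.5 = 23.4375
  [2→8]: (49.87+41.18)/2 × 6 = 273.15
  [8→9.5]: (41.18+35.51)/2 × 1.5 = 57.5175
  Sum = 387.015 mg/L·h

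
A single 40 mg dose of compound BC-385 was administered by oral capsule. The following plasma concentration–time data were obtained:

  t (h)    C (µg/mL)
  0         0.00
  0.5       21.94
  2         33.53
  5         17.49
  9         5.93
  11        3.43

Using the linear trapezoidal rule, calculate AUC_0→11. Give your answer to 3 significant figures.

AUC = 180 µg/mL·h

Trapezoidal AUC_0→11:
  [0→0.5]: (0.00+21.94)/2 × 0.5 = 5.485
  [0.5→2]: (21.94+33.53)/2 × 1.5 = 41.6025
  [2→5]: (33.53+17.49)/2 × 3 = 76.53
  [5→9]: (17.49+5.93)/2 × 4 = 46.84
  [9→11]: (5.93+3.43)/2 × 2 = 9.36
  Sum = 179.8175 µg/mL·h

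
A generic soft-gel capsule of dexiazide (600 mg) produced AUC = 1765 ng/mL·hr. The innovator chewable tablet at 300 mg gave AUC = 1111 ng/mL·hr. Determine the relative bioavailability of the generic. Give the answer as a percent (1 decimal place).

F_rel = (AUC_test/D_test) / (AUC_ref/D_ref)
      = (1765/600) / (1111/300)
      = 2.94167 / 3.70333 = 0.7943 = 79.43%

F_rel = 79.4%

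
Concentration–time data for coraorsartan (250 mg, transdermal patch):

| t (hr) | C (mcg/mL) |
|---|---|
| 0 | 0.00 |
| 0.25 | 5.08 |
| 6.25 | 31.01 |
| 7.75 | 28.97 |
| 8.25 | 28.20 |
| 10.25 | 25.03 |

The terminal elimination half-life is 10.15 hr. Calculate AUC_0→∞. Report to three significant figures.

Trapezoidal AUC_0→10.25:
  [0→0.25]: (0.00+5.08)/2 × 0.25 = 0.635
  [0.25→6.25]: (5.08+31.01)/2 × 6 = 108.27
  [6.25→7.75]: (31.01+28.97)/2 × 1.5 = 44.985
  [7.75→8.25]: (28.97+28.20)/2 × 0.5 = 14.2925
  [8.25→10.25]: (28.20+25.03)/2 × 2 = 53.23
  Sum = 221.4125 mcg/mL·hr
k_e = ln2 / t½ = 0.693147 / 10.15 = 0.0683 hr^-1
Extrapolated tail: C_last / k_e = 25.03 / 0.0683 = 366.471
AUC_0→∞ = 221.4125 + 366.471 = 587.8835 mcg/mL·hr

AUC = 588 mcg/mL·hr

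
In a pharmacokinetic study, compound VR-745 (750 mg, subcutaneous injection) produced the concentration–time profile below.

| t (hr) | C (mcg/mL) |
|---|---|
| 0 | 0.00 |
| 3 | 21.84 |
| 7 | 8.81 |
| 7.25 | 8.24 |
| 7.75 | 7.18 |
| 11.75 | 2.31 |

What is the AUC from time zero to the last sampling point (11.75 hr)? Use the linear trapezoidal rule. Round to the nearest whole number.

AUC = 119 mcg/mL·hr

Trapezoidal AUC_0→11.75:
  [0→3]: (0.00+21.84)/2 × 3 = 32.76
  [3→7]: (21.84+8.81)/2 × 4 = 61.3
  [7→7.25]: (8.81+8.24)/2 × 0.25 = 2.13125
  [7.25→7.75]: (8.24+7.18)/2 × 0.5 = 3.855
  [7.75→11.75]: (7.18+2.31)/2 × 4 = 18.98
  Sum = 119.02625 mcg/mL·hr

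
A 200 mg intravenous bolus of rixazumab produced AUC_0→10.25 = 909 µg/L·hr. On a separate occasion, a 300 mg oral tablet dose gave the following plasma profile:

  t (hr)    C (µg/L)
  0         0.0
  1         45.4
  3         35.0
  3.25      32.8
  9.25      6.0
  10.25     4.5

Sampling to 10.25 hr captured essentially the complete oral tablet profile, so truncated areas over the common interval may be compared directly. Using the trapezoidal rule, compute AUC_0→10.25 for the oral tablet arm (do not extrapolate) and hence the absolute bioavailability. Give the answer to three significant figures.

F = 0.171

Trapezoidal AUC_0→10.25 (oral tablet):
  [0→1]: (0.0+45.4)/2 × 1 = 22.7
  [1→3]: (45.4+35.0)/2 × 2 = 80.4
  [3→3.25]: (35.0+32.8)/2 × 0.25 = 8.475
  [3.25→9.25]: (32.8+6.0)/2 × 6 = 116.4
  [9.25→10.25]: (6.0+4.5)/2 × 1 = 5.25
  Sum = 233.225 µg/L·hr
F = (AUC_ev/D_ev)/(AUC_iv/D_iv) = (233.225/300)/(909/200) = 0.777417/4.545 = 0.1710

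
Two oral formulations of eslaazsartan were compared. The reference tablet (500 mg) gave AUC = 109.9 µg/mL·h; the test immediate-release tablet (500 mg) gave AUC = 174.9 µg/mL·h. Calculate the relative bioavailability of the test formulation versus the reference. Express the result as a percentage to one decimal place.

F_rel = (AUC_test/D_test) / (AUC_ref/D_ref)
      = (174.9/500) / (109.9/500)
      = 0.3498 / 0.2198 = 1.5914 = 159.14%

F_rel = 159.1%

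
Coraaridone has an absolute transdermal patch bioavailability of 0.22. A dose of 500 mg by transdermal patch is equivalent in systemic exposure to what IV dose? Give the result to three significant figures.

D_iv = 110 mg

Systemic exposure from an extravascular dose = F × D_ev, so the equivalent IV dose is F × D_ev.
D_iv = F × D_ev = 0.22 × 500 = 110 mg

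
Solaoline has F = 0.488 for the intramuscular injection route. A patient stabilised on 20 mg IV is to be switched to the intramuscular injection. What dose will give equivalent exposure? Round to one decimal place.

D_intramuscular = 41.0 mg

For equal systemic exposure: F × D_ev = D_iv
D_ev = D_iv / F = 20 / 0.488 = 40.9836 mg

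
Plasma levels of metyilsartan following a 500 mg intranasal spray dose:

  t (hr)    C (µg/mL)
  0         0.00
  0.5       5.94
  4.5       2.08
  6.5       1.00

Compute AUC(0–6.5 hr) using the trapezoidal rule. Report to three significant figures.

Trapezoidal AUC_0→6.5:
  [0→0.5]: (0.00+5.94)/2 × 0.5 = 1.485
  [0.5→4.5]: (5.94+2.08)/2 × 4 = 16.04
  [4.5→6.5]: (2.08+1.00)/2 × 2 = 3.08
  Sum = 20.605 µg/mL·hr

AUC = 20.6 µg/mL·hr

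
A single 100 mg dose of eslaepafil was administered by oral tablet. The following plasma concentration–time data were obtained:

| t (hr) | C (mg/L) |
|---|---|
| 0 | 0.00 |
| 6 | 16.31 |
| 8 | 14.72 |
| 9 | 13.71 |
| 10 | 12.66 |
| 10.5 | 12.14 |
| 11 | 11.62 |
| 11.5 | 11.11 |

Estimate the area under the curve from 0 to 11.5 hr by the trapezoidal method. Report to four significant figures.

AUC = 125.2 mg/L·hr

Trapezoidal AUC_0→11.5:
  [0→6]: (0.00+16.31)/2 × 6 = 48.93
  [6→8]: (16.31+14.72)/2 × 2 = 31.03
  [8→9]: (14.72+13.71)/2 × 1 = 14.215
  [9→10]: (13.71+12.66)/2 × 1 = 13.185
  [10→10.5]: (12.66+12.14)/2 × 0.5 = 6.2
  [10.5→11]: (12.14+11.62)/2 × 0.5 = 5.94
  [11→11.5]: (11.62+11.11)/2 × 0.5 = 5.6825
  Sum = 125.1825 mg/L·hr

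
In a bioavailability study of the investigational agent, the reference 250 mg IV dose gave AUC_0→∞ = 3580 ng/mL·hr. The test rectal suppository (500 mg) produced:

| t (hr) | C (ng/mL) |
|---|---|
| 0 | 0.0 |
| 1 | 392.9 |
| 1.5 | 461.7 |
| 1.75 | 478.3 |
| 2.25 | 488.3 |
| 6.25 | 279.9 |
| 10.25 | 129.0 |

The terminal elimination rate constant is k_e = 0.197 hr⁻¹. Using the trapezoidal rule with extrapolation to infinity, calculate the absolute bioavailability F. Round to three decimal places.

F = 0.528

Trapezoidal AUC_0→10.25 (rectal suppository):
  [0→1]: (0.0+392.9)/2 × 1 = 196.45
  [1→1.5]: (392.9+461.7)/2 × 0.5 = 213.65
  [1.5→1.75]: (461.7+478.3)/2 × 0.25 = 117.5
  [1.75→2.25]: (478.3+488.3)/2 × 0.5 = 241.65
  [2.25→6.25]: (488.3+279.9)/2 × 4 = 1536.4
  [6.25→10.25]: (279.9+129.0)/2 × 4 = 817.8
  Sum = 3123.45 ng/mL·hr
Tail: C_last/k_e = 129.0/0.197 = 654.822
AUC_0→∞ (rectal suppository) = 3123.45 + 654.822 = 3778.272 ng/mL·hr
F = (AUC_ev/D_ev)/(AUC_iv/D_iv) = (3778.272/500)/(3580/250) = 7.556544/14.32 = 0.5277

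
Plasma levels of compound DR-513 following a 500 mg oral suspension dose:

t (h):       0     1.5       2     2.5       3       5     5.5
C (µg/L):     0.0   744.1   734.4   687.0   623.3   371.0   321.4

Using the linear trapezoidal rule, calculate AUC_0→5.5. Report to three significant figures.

AUC = 2780 µg/L·h

Trapezoidal AUC_0→5.5:
  [0→1.5]: (0.0+744.1)/2 × 1.5 = 558.075
  [1.5→2]: (744.1+734.4)/2 × 0.5 = 369.625
  [2→2.5]: (734.4+687.0)/2 × 0.5 = 355.35
  [2.5→3]: (687.0+623.3)/2 × 0.5 = 327.575
  [3→5]: (623.3+371.0)/2 × 2 = 994.3
  [5→5.5]: (371.0+321.4)/2 × 0.5 = 173.1
  Sum = 2778.025 µg/L·h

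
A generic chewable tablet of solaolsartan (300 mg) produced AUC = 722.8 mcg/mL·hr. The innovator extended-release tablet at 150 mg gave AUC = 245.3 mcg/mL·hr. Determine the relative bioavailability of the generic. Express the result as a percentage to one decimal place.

F_rel = 147.3%

F_rel = (AUC_test/D_test) / (AUC_ref/D_ref)
      = (722.8/300) / (245.3/150)
      = 2.40933 / 1.63533 = 1.4733 = 147.33%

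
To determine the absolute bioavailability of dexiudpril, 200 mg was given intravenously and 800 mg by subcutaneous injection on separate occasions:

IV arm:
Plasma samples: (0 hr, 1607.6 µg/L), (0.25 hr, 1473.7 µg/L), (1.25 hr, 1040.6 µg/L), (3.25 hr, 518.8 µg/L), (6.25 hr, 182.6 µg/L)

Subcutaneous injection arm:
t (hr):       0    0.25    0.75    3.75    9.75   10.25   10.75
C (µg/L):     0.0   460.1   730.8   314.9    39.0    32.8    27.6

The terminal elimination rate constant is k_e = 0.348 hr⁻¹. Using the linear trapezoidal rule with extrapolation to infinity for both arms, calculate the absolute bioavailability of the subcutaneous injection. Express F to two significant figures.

Trapezoidal AUC_0→6.25 (IV):
  [0→0.25]: (1607.6+1473.7)/2 × 0.25 = 385.1625
  [0.25→1.25]: (1473.7+1040.6)/2 × 1 = 1257.15
  [1.25→3.25]: (1040.6+518.8)/2 × 2 = 1559.4
  [3.25→6.25]: (518.8+182.6)/2 × 3 = 1052.1
  Sum = 4253.8125 µg/L·hr
IV tail: 182.6/0.348 = 524.713; AUC_iv,0→∞ = 4253.8125 + 524.713 = 4778.5255 µg/L·hr
Trapezoidal AUC_0→10.75 (subcutaneous injection):
  [0→0.25]: (0.0+460.1)/2 × 0.25 = 57.5125
  [0.25→0.75]: (460.1+730.8)/2 × 0.5 = 297.725
  [0.75→3.75]: (730.8+314.9)/2 × 3 = 1568.55
  [3.75→9.75]: (314.9+39.0)/2 × 6 = 1061.7
  [9.75→10.25]: (39.0+32.8)/2 × 0.5 = 17.95
  [10.25→10.75]: (32.8+27.6)/2 × 0.5 = 15.1
  Sum = 3018.5375 µg/L·hr
subcutaneous injection tail: 27.6/0.348 = 79.310; AUC_ev,0→∞ = 3018.5375 + 79.310 = 3097.8475 µg/L·hr
F = (AUC_ev/D_ev)/(AUC_iv/D_iv) = (3097.8475/800)/(4778.5255/200) = 3.87231/23.8926 = 0.1621

F = 0.16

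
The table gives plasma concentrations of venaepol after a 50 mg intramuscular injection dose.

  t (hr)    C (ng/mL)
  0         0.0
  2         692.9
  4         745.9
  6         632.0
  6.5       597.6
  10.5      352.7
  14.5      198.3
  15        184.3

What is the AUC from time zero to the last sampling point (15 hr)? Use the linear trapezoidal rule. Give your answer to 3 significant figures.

AUC = 6920 ng/mL·hr

Trapezoidal AUC_0→15:
  [0→2]: (0.0+692.9)/2 × 2 = 692.9
  [2→4]: (692.9+745.9)/2 × 2 = 1438.8
  [4→6]: (745.9+632.0)/2 × 2 = 1377.9
  [6→6.5]: (632.0+597.6)/2 × 0.5 = 307.4
  [6.5→10.5]: (597.6+352.7)/2 × 4 = 1900.6
  [10.5→14.5]: (352.7+198.3)/2 × 4 = 1102.0
  [14.5→15]: (198.3+184.3)/2 × 0.5 = 95.65
  Sum = 6915.25 ng/mL·hr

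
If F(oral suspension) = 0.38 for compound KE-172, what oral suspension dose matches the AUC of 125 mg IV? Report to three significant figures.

For equal systemic exposure: F × D_ev = D_iv
D_ev = D_iv / F = 125 / 0.38 = 328.947 mg

D_oral = 329 mg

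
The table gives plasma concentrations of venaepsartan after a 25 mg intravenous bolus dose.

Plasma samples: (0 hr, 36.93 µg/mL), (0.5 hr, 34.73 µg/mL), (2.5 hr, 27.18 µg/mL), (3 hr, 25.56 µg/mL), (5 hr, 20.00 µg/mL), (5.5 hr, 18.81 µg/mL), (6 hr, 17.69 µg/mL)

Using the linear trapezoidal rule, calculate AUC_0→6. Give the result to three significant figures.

Trapezoidal AUC_0→6:
  [0→0.5]: (36.93+34.73)/2 × 0.5 = 17.915
  [0.5→2.5]: (34.73+27.18)/2 × 2 = 61.91
  [2.5→3]: (27.18+25.56)/2 × 0.5 = 13.185
  [3→5]: (25.56+20.00)/2 × 2 = 45.56
  [5→5.5]: (20.00+18.81)/2 × 0.5 = 9.7025
  [5.5→6]: (18.81+17.69)/2 × 0.5 = 9.125
  Sum = 157.3975 µg/mL·hr

AUC = 157 µg/mL·hr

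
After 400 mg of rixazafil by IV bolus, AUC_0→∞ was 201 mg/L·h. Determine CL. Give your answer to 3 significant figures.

CL = Dose_iv / AUC_0→∞
   = 400 / 201 = 1.99005 L/h

CL = 1.99 L/h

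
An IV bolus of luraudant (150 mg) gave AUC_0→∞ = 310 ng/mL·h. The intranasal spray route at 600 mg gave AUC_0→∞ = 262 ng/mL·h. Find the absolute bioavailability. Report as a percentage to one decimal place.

F = (AUC_ev / D_ev) / (AUC_iv / D_iv)
  = (262/600) / (310/150)
  = 0.436667 / 2.06667 = 0.2113
  = 21.13%

F = 21.1%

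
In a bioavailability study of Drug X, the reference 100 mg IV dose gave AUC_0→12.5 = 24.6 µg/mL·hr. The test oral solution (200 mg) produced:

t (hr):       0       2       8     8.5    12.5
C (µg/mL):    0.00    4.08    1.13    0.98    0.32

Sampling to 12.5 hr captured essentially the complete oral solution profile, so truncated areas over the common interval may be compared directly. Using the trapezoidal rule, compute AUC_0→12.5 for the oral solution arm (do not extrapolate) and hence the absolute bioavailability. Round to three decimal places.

Trapezoidal AUC_0→12.5 (oral solution):
  [0→2]: (0.00+4.08)/2 × 2 = 4.08
  [2→8]: (4.08+1.13)/2 × 6 = 15.63
  [8→8.5]: (1.13+0.98)/2 × 0.5 = 0.5275
  [8.5→12.5]: (0.98+0.32)/2 × 4 = 2.6
  Sum = 22.8375 µg/mL·hr
F = (AUC_ev/D_ev)/(AUC_iv/D_iv) = (22.8375/200)/(24.6/100) = 0.1141875/0.246 = 0.4642

F = 0.464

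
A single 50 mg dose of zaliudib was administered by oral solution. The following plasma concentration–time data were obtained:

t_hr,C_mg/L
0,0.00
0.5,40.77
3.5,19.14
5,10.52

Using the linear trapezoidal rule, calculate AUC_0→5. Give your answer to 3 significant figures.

AUC = 122 mg/L·hr

Trapezoidal AUC_0→5:
  [0→0.5]: (0.00+40.77)/2 × 0.5 = 10.1925
  [0.5→3.5]: (40.77+19.14)/2 × 3 = 89.865
  [3.5→5]: (19.14+10.52)/2 × 1.5 = 22.245
  Sum = 122.3025 mg/L·hr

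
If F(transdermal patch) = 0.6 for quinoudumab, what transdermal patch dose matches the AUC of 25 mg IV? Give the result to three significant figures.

D_transdermal = 41.7 mg

For equal systemic exposure: F × D_ev = D_iv
D_ev = D_iv / F = 25 / 0.6 = 41.6667 mg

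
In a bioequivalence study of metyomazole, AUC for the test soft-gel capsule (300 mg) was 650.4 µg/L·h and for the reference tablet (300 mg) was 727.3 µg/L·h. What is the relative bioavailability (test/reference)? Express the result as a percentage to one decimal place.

F_rel = (AUC_test/D_test) / (AUC_ref/D_ref)
      = (650.4/300) / (727.3/300)
      = 2.168 / 2.42433 = 0.8943 = 89.43%

F_rel = 89.4%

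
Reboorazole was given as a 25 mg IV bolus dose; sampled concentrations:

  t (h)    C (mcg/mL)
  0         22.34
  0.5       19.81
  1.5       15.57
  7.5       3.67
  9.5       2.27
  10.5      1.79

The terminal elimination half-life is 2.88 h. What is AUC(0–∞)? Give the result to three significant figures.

Trapezoidal AUC_0→10.5:
  [0→0.5]: (22.34+19.81)/2 × 0.5 = 10.5375
  [0.5→1.5]: (19.81+15.57)/2 × 1 = 17.69
  [1.5→7.5]: (15.57+3.67)/2 × 6 = 57.72
  [7.5→9.5]: (3.67+2.27)/2 × 2 = 5.94
  [9.5→10.5]: (2.27+1.79)/2 × 1 = 2.03
  Sum = 93.9175 mcg/mL·h
k_e = ln2 / t½ = 0.693147 / 2.88 = 0.2407 h^-1
Extrapolated tail: C_last / k_e = 1.79 / 0.2407 = 7.437
AUC_0→∞ = 93.9175 + 7.437 = 101.3545 mcg/mL·h

AUC = 101 mcg/mL·h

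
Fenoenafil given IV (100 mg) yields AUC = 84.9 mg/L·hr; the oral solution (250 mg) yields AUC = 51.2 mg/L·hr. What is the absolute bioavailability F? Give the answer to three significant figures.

F = (AUC_ev / D_ev) / (AUC_iv / D_iv)
  = (51.2/250) / (84.9/100)
  = 0.2048 / 0.849 = 0.2412

F = 0.241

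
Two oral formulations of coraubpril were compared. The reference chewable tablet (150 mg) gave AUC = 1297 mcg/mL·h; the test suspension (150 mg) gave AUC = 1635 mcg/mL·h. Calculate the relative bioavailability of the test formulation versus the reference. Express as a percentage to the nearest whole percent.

F_rel = (AUC_test/D_test) / (AUC_ref/D_ref)
      = (1635/150) / (1297/150)
      = 10.9 / 8.64667 = 1.2606 = 126.06%

F_rel = 126%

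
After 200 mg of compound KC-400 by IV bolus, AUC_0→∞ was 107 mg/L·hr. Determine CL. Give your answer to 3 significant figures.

CL = Dose_iv / AUC_0→∞
   = 200 / 107 = 1.86916 L/hr

CL = 1.87 L/hr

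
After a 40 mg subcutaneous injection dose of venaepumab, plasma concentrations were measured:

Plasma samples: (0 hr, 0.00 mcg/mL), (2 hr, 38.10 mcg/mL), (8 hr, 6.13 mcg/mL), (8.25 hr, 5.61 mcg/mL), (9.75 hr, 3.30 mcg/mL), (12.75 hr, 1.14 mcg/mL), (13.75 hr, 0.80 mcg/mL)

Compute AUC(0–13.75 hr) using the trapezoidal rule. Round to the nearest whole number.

Trapezoidal AUC_0→13.75:
  [0→2]: (0.00+38.10)/2 × 2 = 38.1
  [2→8]: (38.10+6.13)/2 × 6 = 132.69
  [8→8.25]: (6.13+5.61)/2 × 0.25 = 1.4675
  [8.25→9.75]: (5.61+3.30)/2 × 1.5 = 6.6825
  [9.75→12.75]: (3.30+1.14)/2 × 3 = 6.66
  [12.75→13.75]: (1.14+0.80)/2 × 1 = 0.97
  Sum = 186.57 mcg/mL·hr

AUC = 187 mcg/mL·hr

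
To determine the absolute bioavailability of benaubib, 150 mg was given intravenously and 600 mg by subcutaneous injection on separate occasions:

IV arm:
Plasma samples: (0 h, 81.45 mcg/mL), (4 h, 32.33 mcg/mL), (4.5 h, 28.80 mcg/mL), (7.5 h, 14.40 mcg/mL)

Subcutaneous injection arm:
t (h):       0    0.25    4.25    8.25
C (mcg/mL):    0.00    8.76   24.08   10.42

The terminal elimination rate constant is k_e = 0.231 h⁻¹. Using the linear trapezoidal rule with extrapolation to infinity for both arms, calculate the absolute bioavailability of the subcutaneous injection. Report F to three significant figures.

F = 0.122

Trapezoidal AUC_0→7.5 (IV):
  [0→4]: (81.45+32.33)/2 × 4 = 227.56
  [4→4.5]: (32.33+28.80)/2 × 0.5 = 15.2825
  [4.5→7.5]: (28.80+14.40)/2 × 3 = 64.8
  Sum = 307.6425 mcg/mL·h
IV tail: 14.40/0.231 = 62.338; AUC_iv,0→∞ = 307.6425 + 62.338 = 369.9805 mcg/mL·h
Trapezoidal AUC_0→8.25 (subcutaneous injection):
  [0→0.25]: (0.00+8.76)/2 × 0.25 = 1.095
  [0.25→4.25]: (8.76+24.08)/2 × 4 = 65.68
  [4.25→8.25]: (24.08+10.42)/2 × 4 = 69.0
  Sum = 135.775 mcg/mL·h
subcutaneous injection tail: 10.42/0.231 = 45.108; AUC_ev,0→∞ = 135.775 + 45.108 = 180.883 mcg/mL·h
F = (AUC_ev/D_ev)/(AUC_iv/D_iv) = (180.883/600)/(369.9805/150) = 0.301472/2.46654 = 0.1222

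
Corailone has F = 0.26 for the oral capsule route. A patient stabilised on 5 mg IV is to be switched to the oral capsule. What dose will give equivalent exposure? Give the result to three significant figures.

For equal systemic exposure: F × D_ev = D_iv
D_ev = D_iv / F = 5 / 0.26 = 19.2308 mg

D_oral = 19.2 mg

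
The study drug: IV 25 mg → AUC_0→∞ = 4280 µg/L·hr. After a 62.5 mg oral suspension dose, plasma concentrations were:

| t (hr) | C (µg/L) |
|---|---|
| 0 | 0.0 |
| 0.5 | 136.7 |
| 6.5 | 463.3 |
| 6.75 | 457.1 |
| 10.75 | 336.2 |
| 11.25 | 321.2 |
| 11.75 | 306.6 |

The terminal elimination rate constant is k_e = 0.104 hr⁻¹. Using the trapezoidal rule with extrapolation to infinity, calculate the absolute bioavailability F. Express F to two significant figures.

Trapezoidal AUC_0→11.75 (oral suspension):
  [0→0.5]: (0.0+136.7)/2 × 0.5 = 34.175
  [0.5→6.5]: (136.7+463.3)/2 × 6 = 1800.0
  [6.5→6.75]: (463.3+457.1)/2 × 0.25 = 115.05
  [6.75→10.75]: (457.1+336.2)/2 × 4 = 1586.6
  [10.75→11.25]: (336.2+321.2)/2 × 0.5 = 164.35
  [11.25→11.75]: (321.2+306.6)/2 × 0.5 = 156.95
  Sum = 3857.125 µg/L·hr
Tail: C_last/k_e = 306.6/0.104 = 2948.077
AUC_0→∞ (oral suspension) = 3857.125 + 2948.077 = 6805.202 µg/L·hr
F = (AUC_ev/D_ev)/(AUC_iv/D_iv) = (6805.202/62.5)/(4280/25) = 108.883/171.2 = 0.6360

F = 0.64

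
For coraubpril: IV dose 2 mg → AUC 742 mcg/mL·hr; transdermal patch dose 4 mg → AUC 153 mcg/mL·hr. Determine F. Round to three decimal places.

F = 0.103

F = (AUC_ev / D_ev) / (AUC_iv / D_iv)
  = (153/4) / (742/2)
  = 38.25 / 371 = 0.1031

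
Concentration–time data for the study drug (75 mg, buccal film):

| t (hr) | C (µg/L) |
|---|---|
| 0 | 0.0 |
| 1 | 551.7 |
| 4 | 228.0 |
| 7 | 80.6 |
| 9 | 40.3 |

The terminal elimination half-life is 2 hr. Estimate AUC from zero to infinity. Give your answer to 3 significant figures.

Trapezoidal AUC_0→9:
  [0→1]: (0.0+551.7)/2 × 1 = 275.85
  [1→4]: (551.7+228.0)/2 × 3 = 1169.55
  [4→7]: (228.0+80.6)/2 × 3 = 462.9
  [7→9]: (80.6+40.3)/2 × 2 = 120.9
  Sum = 2029.2 µg/L·hr
k_e = ln2 / t½ = 0.693147 / 2 = 0.3466 hr^-1
Extrapolated tail: C_last / k_e = 40.3 / 0.3466 = 116.272
AUC_0→∞ = 2029.2 + 116.272 = 2145.472 µg/L·hr

AUC = 2150 µg/L·hr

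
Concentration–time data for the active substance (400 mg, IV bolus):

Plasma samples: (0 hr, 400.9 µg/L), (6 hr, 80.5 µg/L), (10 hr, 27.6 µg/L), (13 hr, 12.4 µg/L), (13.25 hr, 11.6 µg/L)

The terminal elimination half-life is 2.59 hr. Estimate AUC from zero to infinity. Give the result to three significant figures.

Trapezoidal AUC_0→13.25:
  [0→6]: (400.9+80.5)/2 × 6 = 1444.2
  [6→10]: (80.5+27.6)/2 × 4 = 216.2
  [10→13]: (27.6+12.4)/2 × 3 = 60.0
  [13→13.25]: (12.4+11.6)/2 × 0.25 = 3.0
  Sum = 1723.4 µg/L·hr
k_e = ln2 / t½ = 0.693147 / 2.59 = 0.2676 hr^-1
Extrapolated tail: C_last / k_e = 11.6 / 0.2676 = 43.348
AUC_0→∞ = 1723.4 + 43.348 = 1766.748 µg/L·hr

AUC = 1770 µg/L·hr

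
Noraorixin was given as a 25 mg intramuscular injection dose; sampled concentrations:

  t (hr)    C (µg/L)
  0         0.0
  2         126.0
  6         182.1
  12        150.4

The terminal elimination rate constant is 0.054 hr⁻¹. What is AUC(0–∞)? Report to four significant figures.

AUC = 4525 µg/L·hr

Trapezoidal AUC_0→12:
  [0→2]: (0.0+126.0)/2 × 2 = 126.0
  [2→6]: (126.0+182.1)/2 × 4 = 616.2
  [6→12]: (182.1+150.4)/2 × 6 = 997.5
  Sum = 1739.7 µg/L·hr
Extrapolated tail: C_last / k_e = 150.4 / 0.054 = 2785.185
AUC_0→∞ = 1739.7 + 2785.185 = 4524.885 µg/L·hr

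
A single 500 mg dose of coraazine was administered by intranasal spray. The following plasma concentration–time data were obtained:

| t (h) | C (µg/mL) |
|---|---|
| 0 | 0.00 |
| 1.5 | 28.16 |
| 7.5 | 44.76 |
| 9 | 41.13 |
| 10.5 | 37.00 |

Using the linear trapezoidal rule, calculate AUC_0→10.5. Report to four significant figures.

Trapezoidal AUC_0→10.5:
  [0→1.5]: (0.00+28.16)/2 × 1.5 = 21.12
  [1.5→7.5]: (28.16+44.76)/2 × 6 = 218.76
  [7.5→9]: (44.76+41.13)/2 × 1.5 = 64.4175
  [9→10.5]: (41.13+37.00)/2 × 1.5 = 58.5975
  Sum = 362.895 µg/mL·h

AUC = 362.9 µg/mL·h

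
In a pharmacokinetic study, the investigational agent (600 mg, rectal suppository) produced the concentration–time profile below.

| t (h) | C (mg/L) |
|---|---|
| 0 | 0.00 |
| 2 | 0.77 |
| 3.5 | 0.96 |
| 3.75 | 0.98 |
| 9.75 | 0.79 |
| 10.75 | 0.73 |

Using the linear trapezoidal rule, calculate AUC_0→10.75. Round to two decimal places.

Trapezoidal AUC_0→10.75:
  [0→2]: (0.00+0.77)/2 × 2 = 0.77
  [2→3.5]: (0.77+0.96)/2 × 1.5 = 1.2975
  [3.5→3.75]: (0.96+0.98)/2 × 0.25 = 0.2425
  [3.75→9.75]: (0.98+0.79)/2 × 6 = 5.31
  [9.75→10.75]: (0.79+0.73)/2 × 1 = 0.76
  Sum = 8.38 mg/L·h

AUC = 8.38 mg/L·h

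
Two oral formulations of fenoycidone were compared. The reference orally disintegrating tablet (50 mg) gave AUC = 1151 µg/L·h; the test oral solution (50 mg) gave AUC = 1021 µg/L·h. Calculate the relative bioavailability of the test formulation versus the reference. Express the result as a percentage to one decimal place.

F_rel = 88.7%

F_rel = (AUC_test/D_test) / (AUC_ref/D_ref)
      = (1021/50) / (1151/50)
      = 20.42 / 23.02 = 0.8871 = 88.71%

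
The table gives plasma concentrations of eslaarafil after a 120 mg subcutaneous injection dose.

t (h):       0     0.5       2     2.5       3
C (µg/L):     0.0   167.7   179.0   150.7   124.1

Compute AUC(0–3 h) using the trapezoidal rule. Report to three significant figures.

Trapezoidal AUC_0→3:
  [0→0.5]: (0.0+167.7)/2 × 0.5 = 41.925
  [0.5→2]: (167.7+179.0)/2 × 1.5 = 260.025
  [2→2.5]: (179.0+150.7)/2 × 0.5 = 82.425
  [2.5→3]: (150.7+124.1)/2 × 0.5 = 68.7
  Sum = 453.075 µg/L·h

AUC = 453 µg/L·h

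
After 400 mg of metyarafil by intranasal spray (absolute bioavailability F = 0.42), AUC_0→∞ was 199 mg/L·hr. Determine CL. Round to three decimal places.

CL = 0.844 L/hr

CL = F × Dose / AUC_0→∞
   = 0.42 × 400 / 199 = 0.844221 L/hr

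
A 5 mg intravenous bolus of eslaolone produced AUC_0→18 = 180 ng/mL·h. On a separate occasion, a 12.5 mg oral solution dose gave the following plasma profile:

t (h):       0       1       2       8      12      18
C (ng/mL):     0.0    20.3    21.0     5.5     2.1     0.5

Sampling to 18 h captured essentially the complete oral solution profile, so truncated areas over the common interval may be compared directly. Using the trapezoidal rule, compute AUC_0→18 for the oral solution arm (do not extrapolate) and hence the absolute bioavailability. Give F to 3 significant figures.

Trapezoidal AUC_0→18 (oral solution):
  [0→1]: (0.0+20.3)/2 × 1 = 10.15
  [1→2]: (20.3+21.0)/2 × 1 = 20.65
  [2→8]: (21.0+5.5)/2 × 6 = 79.5
  [8→12]: (5.5+2.1)/2 × 4 = 15.2
  [12→18]: (2.1+0.5)/2 × 6 = 7.8
  Sum = 133.3 ng/mL·h
F = (AUC_ev/D_ev)/(AUC_iv/D_iv) = (133.3/12.5)/(180/5) = 10.664/36 = 0.2962

F = 0.296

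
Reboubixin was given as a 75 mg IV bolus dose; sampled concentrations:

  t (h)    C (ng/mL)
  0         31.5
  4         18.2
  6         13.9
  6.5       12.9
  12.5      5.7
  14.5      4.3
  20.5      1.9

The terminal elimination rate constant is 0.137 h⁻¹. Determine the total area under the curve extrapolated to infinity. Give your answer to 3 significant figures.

Trapezoidal AUC_0→20.5:
  [0→4]: (31.5+18.2)/2 × 4 = 99.4
  [4→6]: (18.2+13.9)/2 × 2 = 32.1
  [6→6.5]: (13.9+12.9)/2 × 0.5 = 6.7
  [6.5→12.5]: (12.9+5.7)/2 × 6 = 55.8
  [12.5→14.5]: (5.7+4.3)/2 × 2 = 10.0
  [14.5→20.5]: (4.3+1.9)/2 × 6 = 18.6
  Sum = 222.6 ng/mL·h
Extrapolated tail: C_last / k_e = 1.9 / 0.137 = 13.869
AUC_0→∞ = 222.6 + 13.869 = 236.469 ng/mL·h

AUC = 236 ng/mL·h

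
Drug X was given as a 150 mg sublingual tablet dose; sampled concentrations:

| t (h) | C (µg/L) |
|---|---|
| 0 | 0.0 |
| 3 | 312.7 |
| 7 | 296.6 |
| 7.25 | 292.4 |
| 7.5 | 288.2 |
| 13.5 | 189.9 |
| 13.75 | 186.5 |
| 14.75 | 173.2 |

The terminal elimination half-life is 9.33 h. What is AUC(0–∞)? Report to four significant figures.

AUC = 5826 µg/L·h

Trapezoidal AUC_0→14.75:
  [0→3]: (0.0+312.7)/2 × 3 = 469.05
  [3→7]: (312.7+296.6)/2 × 4 = 1218.6
  [7→7.25]: (296.6+292.4)/2 × 0.25 = 73.625
  [7.25→7.5]: (292.4+288.2)/2 × 0.25 = 72.575
  [7.5→13.5]: (288.2+189.9)/2 × 6 = 1434.3
  [13.5→13.75]: (189.9+186.5)/2 × 0.25 = 47.05
  [13.75→14.75]: (186.5+173.2)/2 × 1 = 179.85
  Sum = 3495.05 µg/L·h
k_e = ln2 / t½ = 0.693147 / 9.33 = 0.0743 h^-1
Extrapolated tail: C_last / k_e = 173.2 / 0.0743 = 2331.090
AUC_0→∞ = 3495.05 + 2331.090 = 5826.14 µg/L·h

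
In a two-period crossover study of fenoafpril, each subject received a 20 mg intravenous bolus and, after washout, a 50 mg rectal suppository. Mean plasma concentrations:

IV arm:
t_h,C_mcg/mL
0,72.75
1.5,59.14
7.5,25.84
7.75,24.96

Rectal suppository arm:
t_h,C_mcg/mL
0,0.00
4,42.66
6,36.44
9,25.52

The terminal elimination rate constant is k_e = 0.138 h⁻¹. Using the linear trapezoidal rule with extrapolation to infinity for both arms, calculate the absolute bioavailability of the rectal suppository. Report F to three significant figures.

Trapezoidal AUC_0→7.75 (IV):
  [0→1.5]: (72.75+59.14)/2 × 1.5 = 98.9175
  [1.5→7.5]: (59.14+25.84)/2 × 6 = 254.94
  [7.5→7.75]: (25.84+24.96)/2 × 0.25 = 6.35
  Sum = 360.2075 mcg/mL·h
IV tail: 24.96/0.138 = 180.870; AUC_iv,0→∞ = 360.2075 + 180.870 = 541.0775 mcg/mL·h
Trapezoidal AUC_0→9 (rectal suppository):
  [0→4]: (0.00+42.66)/2 × 4 = 85.32
  [4→6]: (42.66+36.44)/2 × 2 = 79.1
  [6→9]: (36.44+25.52)/2 × 3 = 92.94
  Sum = 257.36 mcg/mL·h
rectal suppository tail: 25.52/0.138 = 184.928; AUC_ev,0→∞ = 257.36 + 184.928 = 442.288 mcg/mL·h
F = (AUC_ev/D_ev)/(AUC_iv/D_iv) = (442.288/50)/(541.0775/20) = 8.84576/27.053875 = 0.3270

F = 0.327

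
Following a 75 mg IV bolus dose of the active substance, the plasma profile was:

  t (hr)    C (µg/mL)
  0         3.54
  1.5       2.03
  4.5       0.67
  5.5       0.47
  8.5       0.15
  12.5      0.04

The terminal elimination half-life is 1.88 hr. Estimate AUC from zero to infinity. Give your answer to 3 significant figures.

Trapezoidal AUC_0→12.5:
  [0→1.5]: (3.54+2.03)/2 × 1.5 = 4.1775
  [1.5→4.5]: (2.03+0.67)/2 × 3 = 4.05
  [4.5→5.5]: (0.67+0.47)/2 × 1 = 0.57
  [5.5→8.5]: (0.47+0.15)/2 × 3 = 0.93
  [8.5→12.5]: (0.15+0.04)/2 × 4 = 0.38
  Sum = 10.1075 µg/mL·hr
k_e = ln2 / t½ = 0.693147 / 1.88 = 0.3687 hr^-1
Extrapolated tail: C_last / k_e = 0.04 / 0.3687 = 0.108
AUC_0→∞ = 10.1075 + 0.108 = 10.2155 µg/mL·hr

AUC = 10.2 µg/mL·hr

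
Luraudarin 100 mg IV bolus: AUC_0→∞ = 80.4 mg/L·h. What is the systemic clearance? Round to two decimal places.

CL = 1.24 L/h

CL = Dose_iv / AUC_0→∞
   = 100 / 80.4 = 1.24378 L/h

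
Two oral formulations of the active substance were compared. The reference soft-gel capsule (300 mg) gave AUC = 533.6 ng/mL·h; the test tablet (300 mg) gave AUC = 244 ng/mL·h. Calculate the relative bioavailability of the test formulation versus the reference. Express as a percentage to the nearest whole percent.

F_rel = (AUC_test/D_test) / (AUC_ref/D_ref)
      = (244/300) / (533.6/300)
      = 0.813333 / 1.77867 = 0.4573 = 45.73%

F_rel = 46%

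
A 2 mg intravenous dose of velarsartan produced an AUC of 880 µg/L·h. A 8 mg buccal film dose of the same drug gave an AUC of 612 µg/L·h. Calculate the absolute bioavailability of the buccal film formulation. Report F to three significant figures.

F = 0.174

F = (AUC_ev / D_ev) / (AUC_iv / D_iv)
  = (612/8) / (880/2)
  = 76.5 / 440 = 0.1739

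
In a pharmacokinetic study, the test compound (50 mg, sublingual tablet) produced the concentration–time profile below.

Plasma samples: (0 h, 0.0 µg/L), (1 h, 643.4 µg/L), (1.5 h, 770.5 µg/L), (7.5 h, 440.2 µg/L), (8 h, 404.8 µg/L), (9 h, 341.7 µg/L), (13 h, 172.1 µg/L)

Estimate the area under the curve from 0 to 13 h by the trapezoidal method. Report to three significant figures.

Trapezoidal AUC_0→13:
  [0→1]: (0.0+643.4)/2 × 1 = 321.7
  [1→1.5]: (643.4+770.5)/2 × 0.5 = 353.475
  [1.5→7.5]: (770.5+440.2)/2 × 6 = 3632.1
  [7.5→8]: (440.2+404.8)/2 × 0.5 = 211.25
  [8→9]: (404.8+341.7)/2 × 1 = 373.25
  [9→13]: (341.7+172.1)/2 × 4 = 1027.6
  Sum = 5919.375 µg/L·h

AUC = 5920 µg/L·h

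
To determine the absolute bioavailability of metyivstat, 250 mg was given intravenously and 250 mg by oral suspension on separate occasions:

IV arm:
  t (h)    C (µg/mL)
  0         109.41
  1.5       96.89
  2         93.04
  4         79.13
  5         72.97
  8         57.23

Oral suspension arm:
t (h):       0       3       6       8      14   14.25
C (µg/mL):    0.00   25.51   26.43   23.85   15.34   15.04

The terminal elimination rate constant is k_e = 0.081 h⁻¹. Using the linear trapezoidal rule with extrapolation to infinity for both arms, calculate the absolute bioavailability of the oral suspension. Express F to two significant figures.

Trapezoidal AUC_0→8 (IV):
  [0→1.5]: (109.41+96.89)/2 × 1.5 = 154.725
  [1.5→2]: (96.89+93.04)/2 × 0.5 = 47.4825
  [2→4]: (93.04+79.13)/2 × 2 = 172.17
  [4→5]: (79.13+72.97)/2 × 1 = 76.05
  [5→8]: (72.97+57.23)/2 × 3 = 195.3
  Sum = 645.7275 µg/mL·h
IV tail: 57.23/0.081 = 706.543; AUC_iv,0→∞ = 645.7275 + 706.543 = 1352.2705 µg/mL·h
Trapezoidal AUC_0→14.25 (oral suspension):
  [0→3]: (0.00+25.51)/2 × 3 = 38.265
  [3→6]: (25.51+26.43)/2 × 3 = 77.91
  [6→8]: (26.43+23.85)/2 × 2 = 50.28
  [8→14]: (23.85+15.34)/2 × 6 = 117.57
  [14→14.25]: (15.34+15.04)/2 × 0.25 = 3.7975
  Sum = 287.8225 µg/mL·h
oral suspension tail: 15.04/0.081 = 185.679; AUC_ev,0→∞ = 287.8225 + 185.679 = 473.5015 µg/mL·h
F = (AUC_ev/D_ev)/(AUC_iv/D_iv) = (473.5015/250)/(1352.2705/250) = 1.894006/5.409082 = 0.3502

F = 0.35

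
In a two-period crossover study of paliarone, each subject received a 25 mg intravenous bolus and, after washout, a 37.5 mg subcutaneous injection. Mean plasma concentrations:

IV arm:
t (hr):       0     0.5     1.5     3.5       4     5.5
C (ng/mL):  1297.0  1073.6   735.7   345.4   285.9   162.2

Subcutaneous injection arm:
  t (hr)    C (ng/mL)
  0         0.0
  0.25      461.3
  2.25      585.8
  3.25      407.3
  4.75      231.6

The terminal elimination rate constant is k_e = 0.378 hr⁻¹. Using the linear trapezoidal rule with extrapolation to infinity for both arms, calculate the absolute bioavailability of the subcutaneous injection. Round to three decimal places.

F = 0.513

Trapezoidal AUC_0→5.5 (IV):
  [0→0.5]: (1297.0+1073.6)/2 × 0.5 = 592.65
  [0.5→1.5]: (1073.6+735.7)/2 × 1 = 904.65
  [1.5→3.5]: (735.7+345.4)/2 × 2 = 1081.1
  [3.5→4]: (345.4+285.9)/2 × 0.5 = 157.825
  [4→5.5]: (285.9+162.2)/2 × 1.5 = 336.075
  Sum = 3072.3 ng/mL·hr
IV tail: 162.2/0.378 = 429.101; AUC_iv,0→∞ = 3072.3 + 429.101 = 3501.401 ng/mL·hr
Trapezoidal AUC_0→4.75 (subcutaneous injection):
  [0→0.25]: (0.0+461.3)/2 × 0.25 = 57.6625
  [0.25→2.25]: (461.3+585.8)/2 × 2 = 1047.1
  [2.25→3.25]: (585.8+407.3)/2 × 1 = 496.55
  [3.25→4.75]: (407.3+231.6)/2 × 1.5 = 479.175
  Sum = 2080.4875 ng/mL·hr
subcutaneous injection tail: 231.6/0.378 = 612.698; AUC_ev,0→∞ = 2080.4875 + 612.698 = 2693.1855 ng/mL·hr
F = (AUC_ev/D_ev)/(AUC_iv/D_iv) = (2693.1855/37.5)/(3501.401/25) = 71.81828/140.05604 = 0.5128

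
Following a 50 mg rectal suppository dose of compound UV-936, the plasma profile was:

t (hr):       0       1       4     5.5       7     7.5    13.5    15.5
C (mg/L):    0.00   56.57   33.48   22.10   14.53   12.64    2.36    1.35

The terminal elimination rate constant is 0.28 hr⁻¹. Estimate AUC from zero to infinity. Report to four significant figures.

Trapezoidal AUC_0→15.5:
  [0→1]: (0.00+56.57)/2 × 1 = 28.285
  [1→4]: (56.57+33.48)/2 × 3 = 135.075
  [4→5.5]: (33.48+22.10)/2 × 1.5 = 41.685
  [5.5→7]: (22.10+14.53)/2 × 1.5 = 27.4725
  [7→7.5]: (14.53+12.64)/2 × 0.5 = 6.7925
  [7.5→13.5]: (12.64+2.36)/2 × 6 = 45.0
  [13.5→15.5]: (2.36+1.35)/2 × 2 = 3.71
  Sum = 288.02 mg/L·hr
Extrapolated tail: C_last / k_e = 1.35 / 0.28 = 4.821
AUC_0→∞ = 288.02 + 4.821 = 292.841 mg/L·hr

AUC = 292.8 mg/L·hr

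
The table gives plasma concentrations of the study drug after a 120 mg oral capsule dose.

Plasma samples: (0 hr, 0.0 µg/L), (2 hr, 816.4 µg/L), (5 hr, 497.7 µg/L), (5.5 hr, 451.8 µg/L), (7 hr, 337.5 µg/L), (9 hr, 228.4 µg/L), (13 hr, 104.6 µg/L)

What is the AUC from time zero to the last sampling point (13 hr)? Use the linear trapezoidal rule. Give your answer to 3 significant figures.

Trapezoidal AUC_0→13:
  [0→2]: (0.0+816.4)/2 × 2 = 816.4
  [2→5]: (816.4+497.7)/2 × 3 = 1971.15
  [5→5.5]: (497.7+451.8)/2 × 0.5 = 237.375
  [5.5→7]: (451.8+337.5)/2 × 1.5 = 591.975
  [7→9]: (337.5+228.4)/2 × 2 = 565.9
  [9→13]: (228.4+104.6)/2 × 4 = 666.0
  Sum = 4848.8 µg/L·hr

AUC = 4850 µg/L·hr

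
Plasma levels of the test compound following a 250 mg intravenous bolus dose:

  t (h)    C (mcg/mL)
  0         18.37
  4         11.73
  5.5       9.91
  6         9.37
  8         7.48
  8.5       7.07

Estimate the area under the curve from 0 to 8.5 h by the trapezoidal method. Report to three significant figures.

AUC = 102 mcg/mL·h

Trapezoidal AUC_0→8.5:
  [0→4]: (18.37+11.73)/2 × 4 = 60.2
  [4→5.5]: (11.73+9.91)/2 × 1.5 = 16.23
  [5.5→6]: (9.91+9.37)/2 × 0.5 = 4.82
  [6→8]: (9.37+7.48)/2 × 2 = 16.85
  [8→8.5]: (7.48+7.07)/2 × 0.5 = 3.6375
  Sum = 101.7375 mcg/mL·h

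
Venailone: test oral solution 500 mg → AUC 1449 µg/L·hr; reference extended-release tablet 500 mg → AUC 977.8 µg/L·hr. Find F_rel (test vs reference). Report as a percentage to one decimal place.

F_rel = 148.2%

F_rel = (AUC_test/D_test) / (AUC_ref/D_ref)
      = (1449/500) / (977.8/500)
      = 2.898 / 1.9556 = 1.4819 = 148.19%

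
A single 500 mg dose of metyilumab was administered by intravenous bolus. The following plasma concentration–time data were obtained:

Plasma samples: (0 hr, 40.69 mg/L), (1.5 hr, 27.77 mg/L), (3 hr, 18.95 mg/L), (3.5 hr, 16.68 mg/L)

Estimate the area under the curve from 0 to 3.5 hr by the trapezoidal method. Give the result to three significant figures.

AUC = 95.3 mg/L·hr

Trapezoidal AUC_0→3.5:
  [0→1.5]: (40.69+27.77)/2 × 1.5 = 51.345
  [1.5→3]: (27.77+18.95)/2 × 1.5 = 35.04
  [3→3.5]: (18.95+16.68)/2 × 0.5 = 8.9075
  Sum = 95.2925 mg/L·hr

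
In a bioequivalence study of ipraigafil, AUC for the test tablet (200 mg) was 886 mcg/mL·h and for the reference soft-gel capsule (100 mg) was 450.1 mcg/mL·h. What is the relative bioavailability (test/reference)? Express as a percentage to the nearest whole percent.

F_rel = 98%

F_rel = (AUC_test/D_test) / (AUC_ref/D_ref)
      = (886/200) / (450.1/100)
      = 4.43 / 4.501 = 0.9842 = 98.42%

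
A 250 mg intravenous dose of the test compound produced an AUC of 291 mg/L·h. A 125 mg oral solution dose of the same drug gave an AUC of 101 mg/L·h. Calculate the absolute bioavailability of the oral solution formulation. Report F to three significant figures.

F = 0.694

F = (AUC_ev / D_ev) / (AUC_iv / D_iv)
  = (101/125) / (291/250)
  = 0.808 / 1.164 = 0.6942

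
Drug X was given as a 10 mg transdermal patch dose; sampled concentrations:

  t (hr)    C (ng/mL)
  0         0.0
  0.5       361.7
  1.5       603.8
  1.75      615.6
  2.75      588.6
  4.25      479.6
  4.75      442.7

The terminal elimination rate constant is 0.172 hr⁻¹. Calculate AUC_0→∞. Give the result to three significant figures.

AUC = 4930 ng/mL·hr

Trapezoidal AUC_0→4.75:
  [0→0.5]: (0.0+361.7)/2 × 0.5 = 90.425
  [0.5→1.5]: (361.7+603.8)/2 × 1 = 482.75
  [1.5→1.75]: (603.8+615.6)/2 × 0.25 = 152.425
  [1.75→2.75]: (615.6+588.6)/2 × 1 = 602.1
  [2.75→4.25]: (588.6+479.6)/2 × 1.5 = 801.15
  [4.25→4.75]: (479.6+442.7)/2 × 0.5 = 230.575
  Sum = 2359.425 ng/mL·hr
Extrapolated tail: C_last / k_e = 442.7 / 0.172 = 2573.837
AUC_0→∞ = 2359.425 + 2573.837 = 4933.262 ng/mL·hr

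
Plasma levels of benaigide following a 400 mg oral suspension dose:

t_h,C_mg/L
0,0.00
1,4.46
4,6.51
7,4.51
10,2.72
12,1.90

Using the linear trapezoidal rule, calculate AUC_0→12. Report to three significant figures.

Trapezoidal AUC_0→12:
  [0→1]: (0.00+4.46)/2 × 1 = 2.23
  [1→4]: (4.46+6.51)/2 × 3 = 16.455
  [4→7]: (6.51+4.51)/2 × 3 = 16.53
  [7→10]: (4.51+2.72)/2 × 3 = 10.845
  [10→12]: (2.72+1.90)/2 × 2 = 4.62
  Sum = 50.68 mg/L·h

AUC = 50.7 mg/L·h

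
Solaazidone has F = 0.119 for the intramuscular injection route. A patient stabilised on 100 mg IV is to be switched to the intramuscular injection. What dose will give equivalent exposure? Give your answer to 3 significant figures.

D_intramuscular = 840 mg

For equal systemic exposure: F × D_ev = D_iv
D_ev = D_iv / F = 100 / 0.119 = 840.336 mg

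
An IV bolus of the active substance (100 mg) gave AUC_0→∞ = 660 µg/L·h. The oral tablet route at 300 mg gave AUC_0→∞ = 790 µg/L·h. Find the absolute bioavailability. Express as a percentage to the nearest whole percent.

F = 40%

F = (AUC_ev / D_ev) / (AUC_iv / D_iv)
  = (790/300) / (660/100)
  = 2.63333 / 6.6 = 0.3990
  = 39.90%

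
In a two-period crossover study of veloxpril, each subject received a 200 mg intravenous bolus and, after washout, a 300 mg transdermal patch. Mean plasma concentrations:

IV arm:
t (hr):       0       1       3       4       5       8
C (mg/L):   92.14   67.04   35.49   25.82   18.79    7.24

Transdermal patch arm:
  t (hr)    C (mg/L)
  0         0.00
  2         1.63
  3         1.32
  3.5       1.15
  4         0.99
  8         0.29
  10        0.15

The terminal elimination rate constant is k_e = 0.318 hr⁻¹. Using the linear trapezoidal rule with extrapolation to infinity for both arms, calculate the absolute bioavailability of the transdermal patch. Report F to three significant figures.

F = 0.0174

Trapezoidal AUC_0→8 (IV):
  [0→1]: (92.14+67.04)/2 × 1 = 79.59
  [1→3]: (67.04+35.49)/2 × 2 = 102.53
  [3→4]: (35.49+25.82)/2 × 1 = 30.655
  [4→5]: (25.82+18.79)/2 × 1 = 22.305
  [5→8]: (18.79+7.24)/2 × 3 = 39.045
  Sum = 274.125 mg/L·hr
IV tail: 7.24/0.318 = 22.767; AUC_iv,0→∞ = 274.125 + 22.767 = 296.892 mg/L·hr
Trapezoidal AUC_0→10 (transdermal patch):
  [0→2]: (0.00+1.63)/2 × 2 = 1.63
  [2→3]: (1.63+1.32)/2 × 1 = 1.475
  [3→3.5]: (1.32+1.15)/2 × 0.5 = 0.6175
  [3.5→4]: (1.15+0.99)/2 × 0.5 = 0.535
  [4→8]: (0.99+0.29)/2 × 4 = 2.56
  [8→10]: (0.29+0.15)/2 × 2 = 0.44
  Sum = 7.2575 mg/L·hr
transdermal patch tail: 0.15/0.318 = 0.472; AUC_ev,0→∞ = 7.2575 + 0.472 = 7.7295 mg/L·hr
F = (AUC_ev/D_ev)/(AUC_iv/D_iv) = (7.7295/300)/(296.892/200) = 0.025765/1.48446 = 0.0174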